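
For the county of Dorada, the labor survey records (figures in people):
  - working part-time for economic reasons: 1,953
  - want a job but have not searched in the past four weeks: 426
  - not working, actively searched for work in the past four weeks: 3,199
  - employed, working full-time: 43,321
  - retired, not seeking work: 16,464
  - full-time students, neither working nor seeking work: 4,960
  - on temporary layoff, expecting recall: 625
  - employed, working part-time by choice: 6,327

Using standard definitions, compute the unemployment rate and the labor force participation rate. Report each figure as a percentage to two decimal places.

Employed = 1,953 + 43,321 + 6,327 = 51,601 (anyone who worked, including part-time for economic reasons, counts as employed).
Unemployed = 3,199 + 625 = 3,824 (jobless and actively searching, or on temporary layoff).
Labor force = 51,601 + 3,824 = 55,425.
Not in labor force = 426 + 16,464 + 4,960 = 21,850 (those not working and not actively searching are outside the labor force — including those who want a job but have given up searching).
Civilian working-age population = 55,425 + 21,850 = 77,275.
Unemployment rate = 3,824 / 55,425 = 6.90%.
Labor force participation rate = 55,425 / 77,275 = 71.72%.

Unemployment rate ≈ 6.90%; labor force participation rate ≈ 71.72%.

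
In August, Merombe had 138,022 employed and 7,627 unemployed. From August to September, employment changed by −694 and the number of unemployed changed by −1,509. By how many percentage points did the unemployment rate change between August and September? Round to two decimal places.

The unemployment rate changed by −0.97 percentage points.

August: labor force = 138,022 + 7,627 = 145,649; u = 7,627/145,649 = 5.24%.
September: labor force = 137,328 + 6,118 = 143,446; u = 6,118/143,446 = 4.27%.
Change = 4.27% − 5.24% = −0.97 pp.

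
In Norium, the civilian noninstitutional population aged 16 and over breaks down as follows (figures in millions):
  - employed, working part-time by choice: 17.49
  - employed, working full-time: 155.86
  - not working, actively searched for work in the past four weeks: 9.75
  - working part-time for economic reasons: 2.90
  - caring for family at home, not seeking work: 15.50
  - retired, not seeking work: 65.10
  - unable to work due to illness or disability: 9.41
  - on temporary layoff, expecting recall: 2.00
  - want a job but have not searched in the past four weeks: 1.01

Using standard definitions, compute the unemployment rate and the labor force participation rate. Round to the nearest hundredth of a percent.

Employed = 17.49 + 155.86 + 2.90 = 176.25 million (anyone who worked, including part-time for economic reasons, counts as employed).
Unemployed = 9.75 + 2.00 = 11.75 million (jobless and actively searching, or on temporary layoff).
Labor force = 176.25 + 11.75 = 188.00 million.
Not in labor force = 15.50 + 65.10 + 9.41 + 1.01 = 91.02 million (those not working and not actively searching are outside the labor force — including those who want a job but have given up searching).
Civilian working-age population = 188.00 + 91.02 = 279.02 million.
Unemployment rate = 11.75 / 188.00 = 6.25%.
Labor force participation rate = 188.00 / 279.02 = 67.38%.

Unemployment rate ≈ 6.25%; labor force participation rate ≈ 67.38%.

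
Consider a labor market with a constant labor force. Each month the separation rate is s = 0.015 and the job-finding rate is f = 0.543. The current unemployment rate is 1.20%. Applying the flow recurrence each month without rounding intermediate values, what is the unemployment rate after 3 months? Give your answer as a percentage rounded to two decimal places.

With a fixed labor force, u_{t+1} = u_t + s·(1−u_t) − f·u_t = u_t·(1−s−f) + s.
Here 1−s−f = 0.442 and s = 0.015.
u_1 = 0.012000 × 0.442 + 0.015 = 0.020304.
u_2 = 0.020304 × 0.442 + 0.015 = 0.023974.
u_3 = 0.023974 × 0.442 + 0.015 = 0.025597.

Unemployment rate after three months ≈ 2.56%.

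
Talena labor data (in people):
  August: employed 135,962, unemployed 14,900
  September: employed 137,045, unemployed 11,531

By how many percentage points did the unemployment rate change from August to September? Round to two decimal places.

August: labor force = 135,962 + 14,900 = 150,862; u = 14,900/150,862 = 9.88%.
September: labor force = 137,045 + 11,531 = 148,576; u = 11,531/148,576 = 7.76%.
Change = 7.76% − 9.88% = −2.12 pp.

The unemployment rate changed by −2.12 percentage points.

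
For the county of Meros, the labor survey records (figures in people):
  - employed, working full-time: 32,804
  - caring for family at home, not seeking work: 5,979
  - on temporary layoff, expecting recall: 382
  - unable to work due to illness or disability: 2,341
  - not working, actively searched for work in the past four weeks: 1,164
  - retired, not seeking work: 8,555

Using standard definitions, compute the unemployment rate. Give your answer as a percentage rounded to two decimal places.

Unemployment rate ≈ 4.50%.

Employed = 32,804.
Unemployed = 382 + 1,164 = 1,546 (jobless and actively searching, or on temporary layoff).
Labor force = 32,804 + 1,546 = 34,350.
Unemployment rate = 1,546 / 34,350 = 4.50%.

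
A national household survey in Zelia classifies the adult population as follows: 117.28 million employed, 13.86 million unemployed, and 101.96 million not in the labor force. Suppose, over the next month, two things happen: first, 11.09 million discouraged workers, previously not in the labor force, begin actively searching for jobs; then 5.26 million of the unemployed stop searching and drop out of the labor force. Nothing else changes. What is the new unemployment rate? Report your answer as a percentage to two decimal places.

New unemployment rate ≈ 14.38%.

Initially, labor force = 117.28 + 13.86 = 131.14 million, so u = 13.86/131.14 = 10.57%.
After the first change, unemployed and labor force both rise by 11.09 → E = 117.28, U = 24.95, labor force = 142.23 million.
After the second change, unemployed and labor force both fall by 5.26 → E = 117.28, U = 19.69, labor force = 136.97 million.
New unemployment rate = 19.69 / 136.97 = 14.38%.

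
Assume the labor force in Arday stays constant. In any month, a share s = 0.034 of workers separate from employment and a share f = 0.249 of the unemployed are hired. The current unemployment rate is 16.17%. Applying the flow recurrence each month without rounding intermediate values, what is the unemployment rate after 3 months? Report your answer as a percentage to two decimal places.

Unemployment rate after three months ≈ 13.55%.

With a fixed labor force, u_{t+1} = u_t + s·(1−u_t) − f·u_t = u_t·(1−s−f) + s.
Here 1−s−f = 0.717 and s = 0.034.
u_1 = 0.161700 × 0.717 + 0.034 = 0.149939.
u_2 = 0.149939 × 0.717 + 0.034 = 0.141506.
u_3 = 0.141506 × 0.717 + 0.034 = 0.135460.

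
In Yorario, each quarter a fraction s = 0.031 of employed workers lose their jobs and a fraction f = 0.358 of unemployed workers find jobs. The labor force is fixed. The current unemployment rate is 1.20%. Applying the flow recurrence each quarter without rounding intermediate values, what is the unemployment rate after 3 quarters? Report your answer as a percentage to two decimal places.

Unemployment rate after three quarters ≈ 6.43%.

With a fixed labor force, u_{t+1} = u_t + s·(1−u_t) − f·u_t = u_t·(1−s−f) + s.
Here 1−s−f = 0.611 and s = 0.031.
u_1 = 0.012000 × 0.611 + 0.031 = 0.038332.
u_2 = 0.038332 × 0.611 + 0.031 = 0.054421.
u_3 = 0.054421 × 0.611 + 0.031 = 0.064251.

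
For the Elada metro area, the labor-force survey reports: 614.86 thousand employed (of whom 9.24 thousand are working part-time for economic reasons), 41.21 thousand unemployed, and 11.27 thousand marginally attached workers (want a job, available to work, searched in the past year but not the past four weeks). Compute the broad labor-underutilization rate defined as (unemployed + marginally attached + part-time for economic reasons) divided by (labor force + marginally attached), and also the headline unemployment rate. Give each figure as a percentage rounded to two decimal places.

Labor force = 614.86 + 41.21 = 656.07 thousand.
Numerator = 41.21 + 11.27 + 9.24 = 61.72 thousand.
Denominator = 656.07 + 11.27 = 667.34 thousand.
Broad rate = 61.72 / 667.34 = 9.25%.
Headline unemployment rate = 41.21 / 656.07 = 6.28%.

Broad underutilization rate ≈ 9.25%; headline unemployment rate ≈ 6.28%.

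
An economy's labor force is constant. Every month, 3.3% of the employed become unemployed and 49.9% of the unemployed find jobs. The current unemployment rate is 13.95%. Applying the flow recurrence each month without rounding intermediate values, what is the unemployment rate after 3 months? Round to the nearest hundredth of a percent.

With a fixed labor force, u_{t+1} = u_t + s·(1−u_t) − f·u_t = u_t·(1−s−f) + s.
Here 1−s−f = 0.468 and s = 0.033.
u_1 = 0.139500 × 0.468 + 0.033 = 0.098286.
u_2 = 0.098286 × 0.468 + 0.033 = 0.078998.
u_3 = 0.078998 × 0.468 + 0.033 = 0.069971.

Unemployment rate after three months ≈ 7.00%.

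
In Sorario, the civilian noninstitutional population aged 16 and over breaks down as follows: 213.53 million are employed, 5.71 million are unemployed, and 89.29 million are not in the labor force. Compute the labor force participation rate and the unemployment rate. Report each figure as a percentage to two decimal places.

Labor force participation rate ≈ 71.06%; unemployment rate ≈ 2.60%.

Labor force = employed + unemployed = 213.53 + 5.71 = 219.24 million.
Working-age population = 219.24 + 89.29 = 308.53 million.
Unemployment rate = 5.71 / 219.24 = 2.60%.
Labor force participation rate = 219.24 / 308.53 = 71.06%.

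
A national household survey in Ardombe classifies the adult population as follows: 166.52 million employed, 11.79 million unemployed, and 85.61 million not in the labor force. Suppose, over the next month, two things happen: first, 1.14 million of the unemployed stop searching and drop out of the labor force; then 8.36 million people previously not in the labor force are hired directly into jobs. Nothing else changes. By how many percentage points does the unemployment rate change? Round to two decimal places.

Initially, labor force = 166.52 + 11.79 = 178.31 million, so u = 11.79/178.31 = 6.61%.
After the first change, unemployed and labor force both fall by 1.14 → E = 166.52, U = 10.65, labor force = 177.17 million.
After the second change, employed and labor force both rise by 8.36; unemployed unchanged → E = 174.88, U = 10.65, labor force = 185.53 million.
New unemployment rate = 10.65 / 185.53 = 5.74%.
Change = 5.74% − 6.61% = −0.87 percentage points.

The unemployment rate changes by −0.87 percentage points.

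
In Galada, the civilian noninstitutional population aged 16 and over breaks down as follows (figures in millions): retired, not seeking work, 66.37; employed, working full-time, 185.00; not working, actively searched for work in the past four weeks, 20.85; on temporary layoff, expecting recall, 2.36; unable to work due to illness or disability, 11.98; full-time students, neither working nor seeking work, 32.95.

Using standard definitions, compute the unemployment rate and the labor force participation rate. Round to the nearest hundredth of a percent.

Employed = 185.00 million.
Unemployed = 20.85 + 2.36 = 23.21 million (jobless and actively searching, or on temporary layoff).
Labor force = 185.00 + 23.21 = 208.21 million.
Not in labor force = 66.37 + 11.98 + 32.95 = 111.30 million (those not working and not actively searching are outside the labor force).
Civilian working-age population = 208.21 + 111.30 = 319.51 million.
Unemployment rate = 23.21 / 208.21 = 11.15%.
Labor force participation rate = 208.21 / 319.51 = 65.17%.

Unemployment rate ≈ 11.15%; labor force participation rate ≈ 65.17%.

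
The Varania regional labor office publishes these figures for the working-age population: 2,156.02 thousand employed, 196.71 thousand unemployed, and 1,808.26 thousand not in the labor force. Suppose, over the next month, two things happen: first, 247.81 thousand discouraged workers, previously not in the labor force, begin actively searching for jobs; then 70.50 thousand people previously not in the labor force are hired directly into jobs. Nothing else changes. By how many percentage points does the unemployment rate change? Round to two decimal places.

Initially, labor force = 2,156.02 + 196.71 = 2,352.73 thousand, so u = 196.71/2,352.73 = 8.36%.
After the first change, unemployed and labor force both rise by 247.81 → E = 2,156.02, U = 444.52, labor force = 2,600.54 thousand.
After the second change, employed and labor force both rise by 70.50; unemployed unchanged → E = 2,226.52, U = 444.52, labor force = 2,671.04 thousand.
New unemployment rate = 444.52 / 2,671.04 = 16.64%.
Change = 16.64% − 8.36% = +8.28 percentage points.

The unemployment rate changes by +8.28 percentage points.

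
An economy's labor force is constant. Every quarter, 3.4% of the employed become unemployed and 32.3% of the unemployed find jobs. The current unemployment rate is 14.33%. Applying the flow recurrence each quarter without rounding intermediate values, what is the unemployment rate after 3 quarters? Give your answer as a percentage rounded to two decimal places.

Unemployment rate after three quarters ≈ 10.80%.

With a fixed labor force, u_{t+1} = u_t + s·(1−u_t) − f·u_t = u_t·(1−s−f) + s.
Here 1−s−f = 0.643 and s = 0.034.
u_1 = 0.143300 × 0.643 + 0.034 = 0.126142.
u_2 = 0.126142 × 0.643 + 0.034 = 0.115109.
u_3 = 0.115109 × 0.643 + 0.034 = 0.108015.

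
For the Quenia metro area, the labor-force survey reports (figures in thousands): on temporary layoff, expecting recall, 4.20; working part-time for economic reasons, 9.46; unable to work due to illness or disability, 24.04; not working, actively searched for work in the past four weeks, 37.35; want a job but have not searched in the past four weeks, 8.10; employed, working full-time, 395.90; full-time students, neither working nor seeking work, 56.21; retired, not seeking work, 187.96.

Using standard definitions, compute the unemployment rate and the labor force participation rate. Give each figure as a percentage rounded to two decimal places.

Employed = 9.46 + 395.90 = 405.36 thousand (anyone who worked, including part-time for economic reasons, counts as employed).
Unemployed = 4.20 + 37.35 = 41.55 thousand (jobless and actively searching, or on temporary layoff).
Labor force = 405.36 + 41.55 = 446.91 thousand.
Not in labor force = 24.04 + 8.10 + 56.21 + 187.96 = 276.31 thousand (those not working and not actively searching are outside the labor force — including those who want a job but have given up searching).
Civilian working-age population = 446.91 + 276.31 = 723.22 thousand.
Unemployment rate = 41.55 / 446.91 = 9.30%.
Labor force participation rate = 446.91 / 723.22 = 61.79%.

Unemployment rate ≈ 9.30%; labor force participation rate ≈ 61.79%.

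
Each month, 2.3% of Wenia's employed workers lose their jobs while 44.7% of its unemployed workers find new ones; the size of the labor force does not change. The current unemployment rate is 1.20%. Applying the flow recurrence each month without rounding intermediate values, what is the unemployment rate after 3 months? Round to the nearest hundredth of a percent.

With a fixed labor force, u_{t+1} = u_t + s·(1−u_t) − f·u_t = u_t·(1−s−f) + s.
Here 1−s−f = 0.530 and s = 0.023.
u_1 = 0.012000 × 0.530 + 0.023 = 0.029360.
u_2 = 0.029360 × 0.530 + 0.023 = 0.038561.
u_3 = 0.038561 × 0.530 + 0.023 = 0.043437.

Unemployment rate after three months ≈ 4.34%.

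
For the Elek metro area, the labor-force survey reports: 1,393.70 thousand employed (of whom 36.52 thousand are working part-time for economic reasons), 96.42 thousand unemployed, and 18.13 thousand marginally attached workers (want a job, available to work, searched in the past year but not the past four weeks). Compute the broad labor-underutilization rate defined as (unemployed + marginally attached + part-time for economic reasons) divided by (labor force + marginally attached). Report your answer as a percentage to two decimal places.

Broad underutilization rate ≈ 10.02%.

Labor force = 1,393.70 + 96.42 = 1,490.12 thousand.
Numerator = 96.42 + 18.13 + 36.52 = 151.07 thousand.
Denominator = 1,490.12 + 18.13 = 1,508.25 thousand.
Broad rate = 151.07 / 1,508.25 = 10.02%.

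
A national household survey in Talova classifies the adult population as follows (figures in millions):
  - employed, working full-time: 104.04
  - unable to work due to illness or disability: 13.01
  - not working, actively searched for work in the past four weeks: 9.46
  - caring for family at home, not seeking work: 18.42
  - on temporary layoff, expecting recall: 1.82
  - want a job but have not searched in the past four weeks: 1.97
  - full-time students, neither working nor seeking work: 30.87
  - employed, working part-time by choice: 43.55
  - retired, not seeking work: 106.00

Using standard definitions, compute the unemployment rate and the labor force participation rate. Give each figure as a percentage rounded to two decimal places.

Unemployment rate ≈ 7.10%; labor force participation rate ≈ 48.27%.

Employed = 104.04 + 43.55 = 147.59 million.
Unemployed = 9.46 + 1.82 = 11.28 million (jobless and actively searching, or on temporary layoff).
Labor force = 147.59 + 11.28 = 158.87 million.
Not in labor force = 13.01 + 18.42 + 1.97 + 30.87 + 106.00 = 170.27 million (those not working and not actively searching are outside the labor force — including those who want a job but have given up searching).
Civilian working-age population = 158.87 + 170.27 = 329.14 million.
Unemployment rate = 11.28 / 158.87 = 7.10%.
Labor force participation rate = 158.87 / 329.14 = 48.27%.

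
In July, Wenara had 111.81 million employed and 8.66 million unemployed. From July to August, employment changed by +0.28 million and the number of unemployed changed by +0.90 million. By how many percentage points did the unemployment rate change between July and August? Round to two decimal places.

The unemployment rate changed by +0.67 percentage points.

July: labor force = 111.81 + 8.66 = 120.47; u = 8.66/120.47 = 7.19%.
August: labor force = 112.09 + 9.56 = 121.65; u = 9.56/121.65 = 7.86%.
Change = 7.86% − 7.19% = +0.67 pp.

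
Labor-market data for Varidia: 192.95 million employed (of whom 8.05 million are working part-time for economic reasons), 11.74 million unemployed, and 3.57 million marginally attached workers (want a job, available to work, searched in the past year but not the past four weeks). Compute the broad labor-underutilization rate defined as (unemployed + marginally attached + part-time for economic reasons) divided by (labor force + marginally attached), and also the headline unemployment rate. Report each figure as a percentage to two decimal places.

Labor force = 192.95 + 11.74 = 204.69 million.
Numerator = 11.74 + 3.57 + 8.05 = 23.36 million.
Denominator = 204.69 + 3.57 = 208.26 million.
Broad rate = 23.36 / 208.26 = 11.22%.
Headline unemployment rate = 11.74 / 204.69 = 5.74%.

Broad underutilization rate ≈ 11.22%; headline unemployment rate ≈ 5.74%.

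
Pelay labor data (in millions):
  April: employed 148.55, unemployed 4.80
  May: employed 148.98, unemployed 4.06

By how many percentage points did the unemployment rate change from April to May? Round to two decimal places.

April: labor force = 148.55 + 4.80 = 153.35; u = 4.80/153.35 = 3.13%.
May: labor force = 148.98 + 4.06 = 153.04; u = 4.06/153.04 = 2.65%.
Change = 2.65% − 3.13% = −0.48 pp.

The unemployment rate changed by −0.48 percentage points.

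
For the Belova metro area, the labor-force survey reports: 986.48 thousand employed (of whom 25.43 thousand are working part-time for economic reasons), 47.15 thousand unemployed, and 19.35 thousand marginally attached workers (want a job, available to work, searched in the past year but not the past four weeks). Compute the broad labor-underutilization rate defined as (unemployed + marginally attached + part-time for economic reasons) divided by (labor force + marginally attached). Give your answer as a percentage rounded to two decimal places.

Labor force = 986.48 + 47.15 = 1,033.63 thousand.
Numerator = 47.15 + 19.35 + 25.43 = 91.93 thousand.
Denominator = 1,033.63 + 19.35 = 1,052.98 thousand.
Broad rate = 91.93 / 1,052.98 = 8.73%.

Broad underutilization rate ≈ 8.73%.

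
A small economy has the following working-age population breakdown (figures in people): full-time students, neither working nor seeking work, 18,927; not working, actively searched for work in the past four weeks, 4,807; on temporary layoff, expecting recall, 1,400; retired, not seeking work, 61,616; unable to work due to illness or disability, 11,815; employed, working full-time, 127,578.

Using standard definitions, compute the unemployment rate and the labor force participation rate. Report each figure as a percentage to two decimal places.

Unemployment rate ≈ 4.64%; labor force participation rate ≈ 59.16%.

Employed = 127,578.
Unemployed = 4,807 + 1,400 = 6,207 (jobless and actively searching, or on temporary layoff).
Labor force = 127,578 + 6,207 = 133,785.
Not in labor force = 18,927 + 61,616 + 11,815 = 92,358 (those not working and not actively searching are outside the labor force).
Civilian working-age population = 133,785 + 92,358 = 226,143.
Unemployment rate = 6,207 / 133,785 = 4.64%.
Labor force participation rate = 133,785 / 226,143 = 59.16%.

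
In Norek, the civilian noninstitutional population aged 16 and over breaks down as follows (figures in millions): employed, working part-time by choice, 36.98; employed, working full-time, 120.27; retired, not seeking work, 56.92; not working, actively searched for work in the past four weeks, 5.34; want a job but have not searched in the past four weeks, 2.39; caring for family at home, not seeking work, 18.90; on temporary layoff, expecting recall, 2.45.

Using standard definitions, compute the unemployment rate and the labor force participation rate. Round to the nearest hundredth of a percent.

Employed = 36.98 + 120.27 = 157.25 million.
Unemployed = 5.34 + 2.45 = 7.79 million (jobless and actively searching, or on temporary layoff).
Labor force = 157.25 + 7.79 = 165.04 million.
Not in labor force = 56.92 + 2.39 + 18.90 = 78.21 million (those not working and not actively searching are outside the labor force — including those who want a job but have given up searching).
Civilian working-age population = 165.04 + 78.21 = 243.25 million.
Unemployment rate = 7.79 / 165.04 = 4.72%.
Labor force participation rate = 165.04 / 243.25 = 67.85%.

Unemployment rate ≈ 4.72%; labor force participation rate ≈ 67.85%.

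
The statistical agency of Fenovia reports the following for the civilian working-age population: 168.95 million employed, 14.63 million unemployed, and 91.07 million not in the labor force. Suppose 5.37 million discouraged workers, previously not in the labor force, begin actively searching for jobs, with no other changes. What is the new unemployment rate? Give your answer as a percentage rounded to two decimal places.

Initially, labor force = 168.95 + 14.63 = 183.58 million, so u = 14.63/183.58 = 7.97%.
After the change, unemployed and labor force both rise by 5.37 → E = 168.95, U = 20.00, labor force = 188.95 million.
New unemployment rate = 20.00 / 188.95 = 10.58%.

New unemployment rate ≈ 10.58%.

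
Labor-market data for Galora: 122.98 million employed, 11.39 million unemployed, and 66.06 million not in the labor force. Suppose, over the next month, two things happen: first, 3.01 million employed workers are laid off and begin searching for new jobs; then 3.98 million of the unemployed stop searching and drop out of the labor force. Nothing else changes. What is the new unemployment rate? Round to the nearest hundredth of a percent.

Initially, labor force = 122.98 + 11.39 = 134.37 million, so u = 11.39/134.37 = 8.48%.
After the first change, employed falls and unemployed rises by 3.01; labor force unchanged → E = 119.97, U = 14.40, labor force = 134.37 million.
After the second change, unemployed and labor force both fall by 3.98 → E = 119.97, U = 10.42, labor force = 130.39 million.
New unemployment rate = 10.42 / 130.39 = 7.99%.

New unemployment rate ≈ 7.99%.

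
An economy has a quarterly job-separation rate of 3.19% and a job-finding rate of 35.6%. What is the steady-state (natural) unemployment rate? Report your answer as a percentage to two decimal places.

Steady-state unemployment rate ≈ 8.22%.

At steady state the flows balance: s·E = f·U, so U/(E+U) = s/(s+f).
u* = 3.19 / (3.19 + 35.6) = 3.19 / 38.79 = 8.22%.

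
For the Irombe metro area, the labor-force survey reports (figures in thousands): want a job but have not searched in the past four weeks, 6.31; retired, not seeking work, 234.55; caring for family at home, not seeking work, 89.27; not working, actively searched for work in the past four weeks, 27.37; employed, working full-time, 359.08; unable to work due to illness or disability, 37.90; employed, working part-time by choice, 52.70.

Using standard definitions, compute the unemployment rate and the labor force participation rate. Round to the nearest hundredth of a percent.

Employed = 359.08 + 52.70 = 411.78 thousand.
Unemployed = 27.37 thousand.
Labor force = 411.78 + 27.37 = 439.15 thousand.
Not in labor force = 6.31 + 234.55 + 89.27 + 37.90 = 368.03 thousand (those not working and not actively searching are outside the labor force — including those who want a job but have given up searching).
Civilian working-age population = 439.15 + 368.03 = 807.18 thousand.
Unemployment rate = 27.37 / 439.15 = 6.23%.
Labor force participation rate = 439.15 / 807.18 = 54.41%.

Unemployment rate ≈ 6.23%; labor force participation rate ≈ 54.41%.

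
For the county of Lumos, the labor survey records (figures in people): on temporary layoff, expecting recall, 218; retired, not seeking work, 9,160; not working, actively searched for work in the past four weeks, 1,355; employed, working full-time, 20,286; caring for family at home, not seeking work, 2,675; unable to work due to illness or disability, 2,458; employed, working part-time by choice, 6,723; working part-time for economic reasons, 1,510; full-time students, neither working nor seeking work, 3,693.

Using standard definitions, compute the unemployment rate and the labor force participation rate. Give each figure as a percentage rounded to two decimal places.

Unemployment rate ≈ 5.23%; labor force participation rate ≈ 62.59%.

Employed = 20,286 + 6,723 + 1,510 = 28,519 (anyone who worked, including part-time for economic reasons, counts as employed).
Unemployed = 218 + 1,355 = 1,573 (jobless and actively searching, or on temporary layoff).
Labor force = 28,519 + 1,573 = 30,092.
Not in labor force = 9,160 + 2,675 + 2,458 + 3,693 = 17,986 (those not working and not actively searching are outside the labor force).
Civilian working-age population = 30,092 + 17,986 = 48,078.
Unemployment rate = 1,573 / 30,092 = 5.23%.
Labor force participation rate = 30,092 / 48,078 = 62.59%.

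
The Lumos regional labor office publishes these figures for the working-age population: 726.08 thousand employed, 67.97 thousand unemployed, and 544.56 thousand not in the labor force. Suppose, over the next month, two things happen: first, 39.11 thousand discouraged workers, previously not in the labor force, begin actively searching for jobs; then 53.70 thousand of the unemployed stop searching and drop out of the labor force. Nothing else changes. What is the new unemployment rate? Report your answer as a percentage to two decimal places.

Initially, labor force = 726.08 + 67.97 = 794.05 thousand, so u = 67.97/794.05 = 8.56%.
After the first change, unemployed and labor force both rise by 39.11 → E = 726.08, U = 107.08, labor force = 833.16 thousand.
After the second change, unemployed and labor force both fall by 53.70 → E = 726.08, U = 53.38, labor force = 779.46 thousand.
New unemployment rate = 53.38 / 779.46 = 6.85%.

New unemployment rate ≈ 6.85%.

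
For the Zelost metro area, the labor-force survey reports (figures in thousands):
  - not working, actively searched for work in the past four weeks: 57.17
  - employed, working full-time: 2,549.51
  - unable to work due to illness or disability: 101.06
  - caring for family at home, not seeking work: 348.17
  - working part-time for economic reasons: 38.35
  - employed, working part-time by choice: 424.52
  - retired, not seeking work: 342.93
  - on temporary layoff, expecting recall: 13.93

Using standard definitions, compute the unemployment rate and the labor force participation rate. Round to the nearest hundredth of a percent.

Employed = 2,549.51 + 38.35 + 424.52 = 3,012.38 thousand (anyone who worked, including part-time for economic reasons, counts as employed).
Unemployed = 57.17 + 13.93 = 71.10 thousand (jobless and actively searching, or on temporary layoff).
Labor force = 3,012.38 + 71.10 = 3,083.48 thousand.
Not in labor force = 101.06 + 348.17 + 342.93 = 792.16 thousand (those not working and not actively searching are outside the labor force).
Civilian working-age population = 3,083.48 + 792.16 = 3,875.64 thousand.
Unemployment rate = 71.10 / 3,083.48 = 2.31%.
Labor force participation rate = 3,083.48 / 3,875.64 = 79.56%.

Unemployment rate ≈ 2.31%; labor force participation rate ≈ 79.56%.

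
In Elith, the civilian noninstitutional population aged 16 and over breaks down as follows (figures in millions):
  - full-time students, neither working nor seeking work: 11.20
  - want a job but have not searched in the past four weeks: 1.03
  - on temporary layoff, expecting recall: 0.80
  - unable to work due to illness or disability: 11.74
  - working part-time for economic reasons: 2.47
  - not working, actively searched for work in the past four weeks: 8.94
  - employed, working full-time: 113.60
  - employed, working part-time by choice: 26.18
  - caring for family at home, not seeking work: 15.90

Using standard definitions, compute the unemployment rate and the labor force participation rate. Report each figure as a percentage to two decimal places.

Employed = 2.47 + 113.60 + 26.18 = 142.25 million (anyone who worked, including part-time for economic reasons, counts as employed).
Unemployed = 0.80 + 8.94 = 9.74 million (jobless and actively searching, or on temporary layoff).
Labor force = 142.25 + 9.74 = 151.99 million.
Not in labor force = 11.20 + 1.03 + 11.74 + 15.90 = 39.87 million (those not working and not actively searching are outside the labor force — including those who want a job but have given up searching).
Civilian working-age population = 151.99 + 39.87 = 191.86 million.
Unemployment rate = 9.74 / 151.99 = 6.41%.
Labor force participation rate = 151.99 / 191.86 = 79.22%.

Unemployment rate ≈ 6.41%; labor force participation rate ≈ 79.22%.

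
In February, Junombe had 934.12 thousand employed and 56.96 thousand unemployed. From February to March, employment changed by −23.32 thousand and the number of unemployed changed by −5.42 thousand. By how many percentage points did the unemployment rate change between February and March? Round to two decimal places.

February: labor force = 934.12 + 56.96 = 991.08; u = 56.96/991.08 = 5.75%.
March: labor force = 910.80 + 51.54 = 962.34; u = 51.54/962.34 = 5.36%.
Change = 5.36% − 5.75% = −0.39 pp.

The unemployment rate changed by −0.39 percentage points.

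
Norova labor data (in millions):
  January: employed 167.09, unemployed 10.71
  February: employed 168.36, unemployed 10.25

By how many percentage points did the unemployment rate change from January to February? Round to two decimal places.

January: labor force = 167.09 + 10.71 = 177.80; u = 10.71/177.80 = 6.02%.
February: labor force = 168.36 + 10.25 = 178.61; u = 10.25/178.61 = 5.74%.
Change = 5.74% − 6.02% = −0.28 pp.

The unemployment rate changed by −0.28 percentage points.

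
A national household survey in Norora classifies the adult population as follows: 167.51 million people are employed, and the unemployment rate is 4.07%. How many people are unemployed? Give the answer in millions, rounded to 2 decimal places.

Let U be the number unemployed. The labor force is E + U, and U/(E+U) = 0.0407.
So U = 0.0407 × 167.51 / (1 − 0.0407) = 6.8177 / 0.9593 ≈ 7.11 million.

About 7.11 million are unemployed.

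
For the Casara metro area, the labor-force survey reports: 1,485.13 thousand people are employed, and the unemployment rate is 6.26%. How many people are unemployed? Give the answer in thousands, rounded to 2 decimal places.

Let U be the number unemployed. The labor force is E + U, and U/(E+U) = 0.0626.
So U = 0.0626 × 1,485.13 / (1 − 0.0626) = 92.9691 / 0.9374 ≈ 99.18 thousand.

About 99.18 thousand are unemployed.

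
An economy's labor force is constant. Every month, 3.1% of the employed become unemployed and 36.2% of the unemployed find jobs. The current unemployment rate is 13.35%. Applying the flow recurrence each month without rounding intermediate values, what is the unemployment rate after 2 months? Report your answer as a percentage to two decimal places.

With a fixed labor force, u_{t+1} = u_t + s·(1−u_t) − f·u_t = u_t·(1−s−f) + s.
Here 1−s−f = 0.607 and s = 0.031.
u_1 = 0.133500 × 0.607 + 0.031 = 0.112035.
u_2 = 0.112035 × 0.607 + 0.031 = 0.099005.

Unemployment rate after two months ≈ 9.90%.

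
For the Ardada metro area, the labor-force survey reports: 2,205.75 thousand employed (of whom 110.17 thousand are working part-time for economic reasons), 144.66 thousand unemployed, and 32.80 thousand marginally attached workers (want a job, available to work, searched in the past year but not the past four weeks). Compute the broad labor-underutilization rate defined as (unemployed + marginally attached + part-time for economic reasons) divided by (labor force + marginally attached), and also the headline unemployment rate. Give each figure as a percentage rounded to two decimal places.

Labor force = 2,205.75 + 144.66 = 2,350.41 thousand.
Numerator = 144.66 + 32.80 + 110.17 = 287.63 thousand.
Denominator = 2,350.41 + 32.80 = 2,383.21 thousand.
Broad rate = 287.63 / 2,383.21 = 12.07%.
Headline unemployment rate = 144.66 / 2,350.41 = 6.15%.

Broad underutilization rate ≈ 12.07%; headline unemployment rate ≈ 6.15%.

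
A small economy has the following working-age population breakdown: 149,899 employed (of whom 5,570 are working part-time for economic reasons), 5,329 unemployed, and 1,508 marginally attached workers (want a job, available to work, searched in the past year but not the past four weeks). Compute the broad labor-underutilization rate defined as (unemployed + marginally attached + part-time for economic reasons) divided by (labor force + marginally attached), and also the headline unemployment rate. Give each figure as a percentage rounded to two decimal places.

Broad underutilization rate ≈ 7.92%; headline unemployment rate ≈ 3.43%.

Labor force = 149,899 + 5,329 = 155,228.
Numerator = 5,329 + 1,508 + 5,570 = 12,407.
Denominator = 155,228 + 1,508 = 156,736.
Broad rate = 12,407 / 156,736 = 7.92%.
Headline unemployment rate = 5,329 / 155,228 = 3.43%.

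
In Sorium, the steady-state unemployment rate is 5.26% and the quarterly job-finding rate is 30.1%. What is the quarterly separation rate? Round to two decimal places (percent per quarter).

From u* = s/(s+f): s = u·f/(1−u).
s = 0.0526 × 30.1 / (1 − 0.0526) = 1.5833 / 0.9474 ≈ 1.67% per quarter.

Separation rate ≈ 1.67% per quarter.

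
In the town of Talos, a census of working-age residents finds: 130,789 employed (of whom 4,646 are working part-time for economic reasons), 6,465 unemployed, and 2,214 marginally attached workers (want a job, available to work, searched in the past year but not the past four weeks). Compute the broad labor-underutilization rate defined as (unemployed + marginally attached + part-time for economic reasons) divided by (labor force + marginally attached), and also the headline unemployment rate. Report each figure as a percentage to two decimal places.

Broad underutilization rate ≈ 9.55%; headline unemployment rate ≈ 4.71%.

Labor force = 130,789 + 6,465 = 137,254.
Numerator = 6,465 + 2,214 + 4,646 = 13,325.
Denominator = 137,254 + 2,214 = 139,468.
Broad rate = 13,325 / 139,468 = 9.55%.
Headline unemployment rate = 6,465 / 137,254 = 4.71%.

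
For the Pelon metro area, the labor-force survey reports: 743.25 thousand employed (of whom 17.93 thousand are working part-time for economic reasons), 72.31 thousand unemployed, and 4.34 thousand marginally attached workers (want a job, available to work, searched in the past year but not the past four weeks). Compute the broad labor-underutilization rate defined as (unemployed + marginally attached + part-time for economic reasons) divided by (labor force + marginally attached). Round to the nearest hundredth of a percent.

Broad underutilization rate ≈ 11.54%.

Labor force = 743.25 + 72.31 = 815.56 thousand.
Numerator = 72.31 + 4.34 + 17.93 = 94.58 thousand.
Denominator = 815.56 + 4.34 = 819.90 thousand.
Broad rate = 94.58 / 819.90 = 11.54%.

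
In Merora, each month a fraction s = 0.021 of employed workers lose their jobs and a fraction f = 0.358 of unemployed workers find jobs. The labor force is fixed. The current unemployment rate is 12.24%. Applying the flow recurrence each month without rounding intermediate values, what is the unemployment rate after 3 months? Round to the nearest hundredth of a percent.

Unemployment rate after three months ≈ 7.15%.

With a fixed labor force, u_{t+1} = u_t + s·(1−u_t) − f·u_t = u_t·(1−s−f) + s.
Here 1−s−f = 0.621 and s = 0.021.
u_1 = 0.122400 × 0.621 + 0.021 = 0.097010.
u_2 = 0.097010 × 0.621 + 0.021 = 0.081243.
u_3 = 0.081243 × 0.621 + 0.021 = 0.071452.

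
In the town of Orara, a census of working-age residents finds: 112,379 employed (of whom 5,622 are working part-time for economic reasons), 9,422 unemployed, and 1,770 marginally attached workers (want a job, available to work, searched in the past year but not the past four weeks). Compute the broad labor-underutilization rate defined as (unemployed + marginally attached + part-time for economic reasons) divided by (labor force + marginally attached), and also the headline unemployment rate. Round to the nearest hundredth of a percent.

Labor force = 112,379 + 9,422 = 121,801.
Numerator = 9,422 + 1,770 + 5,622 = 16,814.
Denominator = 121,801 + 1,770 = 123,571.
Broad rate = 16,814 / 123,571 = 13.61%.
Headline unemployment rate = 9,422 / 121,801 = 7.74%.

Broad underutilization rate ≈ 13.61%; headline unemployment rate ≈ 7.74%.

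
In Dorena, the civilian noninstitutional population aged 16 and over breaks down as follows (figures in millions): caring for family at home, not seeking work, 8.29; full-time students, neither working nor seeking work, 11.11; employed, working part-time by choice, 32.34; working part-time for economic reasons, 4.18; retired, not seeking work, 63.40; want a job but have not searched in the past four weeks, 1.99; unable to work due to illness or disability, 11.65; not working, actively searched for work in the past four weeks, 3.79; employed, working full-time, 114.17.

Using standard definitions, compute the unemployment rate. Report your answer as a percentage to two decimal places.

Employed = 32.34 + 4.18 + 114.17 = 150.69 million (anyone who worked, including part-time for economic reasons, counts as employed).
Unemployed = 3.79 million.
Labor force = 150.69 + 3.79 = 154.48 million.
Unemployment rate = 3.79 / 154.48 = 2.45%.

Unemployment rate ≈ 2.45%.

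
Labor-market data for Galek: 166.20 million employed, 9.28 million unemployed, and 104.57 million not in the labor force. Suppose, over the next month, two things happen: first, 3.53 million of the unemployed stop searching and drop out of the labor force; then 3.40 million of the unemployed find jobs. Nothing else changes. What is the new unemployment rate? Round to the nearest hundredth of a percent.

Initially, labor force = 166.20 + 9.28 = 175.48 million, so u = 9.28/175.48 = 5.29%.
After the first change, unemployed and labor force both fall by 3.53 → E = 166.20, U = 5.75, labor force = 171.95 million.
After the second change, unemployed falls and employed rises by 3.40; labor force unchanged → E = 169.60, U = 2.35, labor force = 171.95 million.
New unemployment rate = 2.35 / 171.95 = 1.37%.

New unemployment rate ≈ 1.37%.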